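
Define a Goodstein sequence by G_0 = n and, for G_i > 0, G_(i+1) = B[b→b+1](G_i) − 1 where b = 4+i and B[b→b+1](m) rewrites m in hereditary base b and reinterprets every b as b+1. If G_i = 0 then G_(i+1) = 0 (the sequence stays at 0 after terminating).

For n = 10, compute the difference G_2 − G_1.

1

base 4: 10 = 2·4 + 2; at 5: 2·5 + 2 = 12; next = 11
base 5: 11 = 2·5 + 1; at 6: 2·6 + 1 = 13; next = 12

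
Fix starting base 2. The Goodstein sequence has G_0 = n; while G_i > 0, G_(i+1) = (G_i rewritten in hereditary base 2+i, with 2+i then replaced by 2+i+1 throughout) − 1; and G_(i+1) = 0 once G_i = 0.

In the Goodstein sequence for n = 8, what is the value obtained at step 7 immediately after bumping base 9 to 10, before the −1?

G_0=8  [base 2] 2^(2 + 1)  →[2↦3]→  3^(3 + 1) = 81  −1 ⇒ G_1=80
G_1=80  [base 3] 2·3^3 + 2·3^2 + 2·3 + 2  →[3↦4]→  2·4^4 + 2·4^2 + 2·4 + 2 = 554  −1 ⇒ G_2=553
G_2=553  [base 4] 2·4^4 + 2·4^2 + 2·4 + 1  →[4↦5]→  2·5^5 + 2·5^2 + 2·5 + 1 = 6311  −1 ⇒ G_3=6310
G_3=6310  [base 5] 2·5^5 + 2·5^2 + 2·5  →[5↦6]→  2·6^6 + 2·6^2 + 2·6 = 93396  −1 ⇒ G_4=93395
G_4=93395  [base 6] 2·6^6 + 2·6^2 + 6 + 5  →[6↦7]→  2·7^7 + 2·7^2 + 7 + 5 = 1647196  −1 ⇒ G_5=1647195
G_5=1647195  [base 7] 2·7^7 + 2·7^2 + 7 + 4  →[7↦8]→  2·8^8 + 2·8^2 + 8 + 4 = 33554572  −1 ⇒ G_6=33554571
G_6=33554571  [base 8] 2·8^8 + 2·8^2 + 8 + 3  →[8↦9]→  2·9^9 + 2·9^2 + 9 + 3 = 774841152  −1 ⇒ G_7=774841151
G_7=774841151  [base 9] 2·9^9 + 2·9^2 + 9 + 2  →[9↦10]→  2·10^10 + 2·10^2 + 10 + 2 = 20000000212  −1 ⇒ G_8=20000000211

20000000212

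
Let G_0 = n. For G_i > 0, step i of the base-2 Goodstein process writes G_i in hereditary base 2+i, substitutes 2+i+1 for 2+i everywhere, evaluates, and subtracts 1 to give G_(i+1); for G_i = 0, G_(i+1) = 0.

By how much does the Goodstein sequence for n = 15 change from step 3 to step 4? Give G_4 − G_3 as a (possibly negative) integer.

(0) 15|_2 = 2^(2 + 1) + 2^2 + 2 + 1 ↦ 3^(3 + 1) + 3^3 + 3 + 1|_3 = 112 ⇒ 111
(1) 111|_3 = 3^(3 + 1) + 3^3 + 3 ↦ 4^(4 + 1) + 4^4 + 4|_4 = 1284 ⇒ 1283
(2) 1283|_4 = 4^(4 + 1) + 4^4 + 3 ↦ 5^(5 + 1) + 5^5 + 3|_5 = 18753 ⇒ 18752
(3) 18752|_5 = 5^(5 + 1) + 5^5 + 2 ↦ 6^(6 + 1) + 6^6 + 2|_6 = 326594 ⇒ 326593

307841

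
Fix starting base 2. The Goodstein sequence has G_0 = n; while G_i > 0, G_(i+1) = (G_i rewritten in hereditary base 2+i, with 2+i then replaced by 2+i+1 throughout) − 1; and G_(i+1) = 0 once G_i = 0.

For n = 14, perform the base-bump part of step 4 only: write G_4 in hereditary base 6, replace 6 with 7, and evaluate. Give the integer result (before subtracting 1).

5862841

G_0 = 14. HB_2(14) = 2^(2 + 1) + 2^2 + 2. Bump = 111. G_1 = 110.
G_1 = 110. HB_3(110) = 3^(3 + 1) + 3^3 + 2. Bump = 1282. G_2 = 1281.
G_2 = 1281. HB_4(1281) = 4^(4 + 1) + 4^4 + 1. Bump = 18751. G_3 = 18750.
G_3 = 18750. HB_5(18750) = 5^(5 + 1) + 5^5. Bump = 326592. G_4 = 326591.
G_4 = 326591. HB_6(326591) = 6^(6 + 1) + 5·6^5 + 5·6^4 + 5·6^3 + 5·6^2 + 5·6 + 5. Bump = 5862841. G_5 = 5862840.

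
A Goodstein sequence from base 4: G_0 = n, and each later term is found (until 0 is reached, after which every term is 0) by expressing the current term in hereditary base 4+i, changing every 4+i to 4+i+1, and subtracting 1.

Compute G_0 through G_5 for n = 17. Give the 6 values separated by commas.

G_0=17  [base 4] 4^2 + 1  →[4↦5]→  5^2 + 1 = 26  −1 ⇒ G_1=25
G_1=25  [base 5] 5^2  →[5↦6]→  6^2 = 36  −1 ⇒ G_2=35
G_2=35  [base 6] 5·6 + 5  →[6↦7]→  5·7 + 5 = 40  −1 ⇒ G_3=39
G_3=39  [base 7] 5·7 + 4  →[7↦8]→  5·8 + 4 = 44  −1 ⇒ G_4=43
G_4=43  [base 8] 5·8 + 3  →[8↦9]→  5·9 + 3 = 48  −1 ⇒ G_5=47

17, 25, 35, 39, 43, 47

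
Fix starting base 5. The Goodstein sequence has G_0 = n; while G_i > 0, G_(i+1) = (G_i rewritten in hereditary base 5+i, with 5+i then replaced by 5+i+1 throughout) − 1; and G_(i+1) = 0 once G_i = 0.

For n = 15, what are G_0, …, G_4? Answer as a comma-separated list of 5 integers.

15, 17, 18, 19, 20

i=0: 15 = 3·5 (b=5); 5→6: 3·6 = 18; 18−1 = 17
i=1: 17 = 2·6 + 5 (b=6); 6→7: 2·7 + 5 = 19; 19−1 = 18
i=2: 18 = 2·7 + 4 (b=7); 7→8: 2·8 + 4 = 20; 20−1 = 19
i=3: 19 = 2·8 + 3 (b=8); 8→9: 2·9 + 3 = 21; 21−1 = 20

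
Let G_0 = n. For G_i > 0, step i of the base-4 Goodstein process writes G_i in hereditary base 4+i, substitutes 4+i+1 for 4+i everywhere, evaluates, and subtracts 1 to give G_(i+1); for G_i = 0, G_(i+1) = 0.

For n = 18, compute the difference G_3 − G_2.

12

[0] 18 ≡ 4^2 + 2 (base 4). Lift 5: 27. −1: 26.
[1] 26 ≡ 5^2 + 1 (base 5). Lift 6: 37. −1: 36.
[2] 36 ≡ 6^2 (base 6). Lift 7: 49. −1: 48.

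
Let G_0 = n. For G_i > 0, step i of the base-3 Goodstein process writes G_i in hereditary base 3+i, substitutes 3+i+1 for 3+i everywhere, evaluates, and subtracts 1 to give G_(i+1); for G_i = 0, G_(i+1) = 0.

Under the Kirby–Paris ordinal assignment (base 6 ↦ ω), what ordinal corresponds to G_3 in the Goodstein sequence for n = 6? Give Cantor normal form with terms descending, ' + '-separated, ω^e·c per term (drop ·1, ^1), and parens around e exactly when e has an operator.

G_0=6  [base 3] 2·3  →[3↦4]→  2·4 = 8  −1 ⇒ G_1=7
G_1=7  [base 4] 4 + 3  →[4↦5]→  5 + 3 = 8  −1 ⇒ G_2=7
G_2=7  [base 5] 5 + 2  →[5↦6]→  6 + 2 = 8  −1 ⇒ G_3=7
G_3=7  [base 6] 6 + 1  →[6↦7]→  7 + 1 = 8  −1 ⇒ G_4=7

ω + 1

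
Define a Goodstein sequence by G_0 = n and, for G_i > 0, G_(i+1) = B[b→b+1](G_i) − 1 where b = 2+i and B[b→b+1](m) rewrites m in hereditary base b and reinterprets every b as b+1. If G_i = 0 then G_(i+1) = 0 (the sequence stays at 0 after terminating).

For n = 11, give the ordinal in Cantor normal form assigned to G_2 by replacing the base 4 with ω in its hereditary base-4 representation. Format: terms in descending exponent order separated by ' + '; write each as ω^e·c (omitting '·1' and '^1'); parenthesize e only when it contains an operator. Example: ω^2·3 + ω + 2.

ω^(ω + 1) + 3

[0] 11 ≡ 2^(2 + 1) + 2 + 1 (base 2). Lift 3: 85. −1: 84.
[1] 84 ≡ 3^(3 + 1) + 3 (base 3). Lift 4: 1028. −1: 1027.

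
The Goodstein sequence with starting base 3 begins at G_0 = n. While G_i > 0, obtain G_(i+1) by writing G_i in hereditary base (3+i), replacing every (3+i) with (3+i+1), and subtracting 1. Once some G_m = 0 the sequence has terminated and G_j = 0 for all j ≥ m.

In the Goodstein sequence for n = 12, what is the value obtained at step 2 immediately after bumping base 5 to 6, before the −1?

G_0 = 12. HB_3(12) = 3^2 + 3. Bump = 20. G_1 = 19.
G_1 = 19. HB_4(19) = 4^2 + 3. Bump = 28. G_2 = 27.
G_2 = 27. HB_5(27) = 5^2 + 2. Bump = 38. G_3 = 37.

38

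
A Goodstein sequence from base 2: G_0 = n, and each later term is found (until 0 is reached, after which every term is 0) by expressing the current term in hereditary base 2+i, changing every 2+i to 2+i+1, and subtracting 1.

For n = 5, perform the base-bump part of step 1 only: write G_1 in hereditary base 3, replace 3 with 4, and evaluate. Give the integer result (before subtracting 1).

G_0=5  [base 2] 2^2 + 1  →[2↦3]→  3^3 + 1 = 28  −1 ⇒ G_1=27
G_1=27  [base 3] 3^3  →[3↦4]→  4^4 = 256  −1 ⇒ G_2=255

256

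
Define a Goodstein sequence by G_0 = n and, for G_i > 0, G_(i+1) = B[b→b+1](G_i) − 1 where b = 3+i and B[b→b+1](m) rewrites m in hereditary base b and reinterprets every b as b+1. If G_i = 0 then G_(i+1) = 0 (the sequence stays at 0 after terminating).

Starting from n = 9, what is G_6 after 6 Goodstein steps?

24

9 —HB3→ 3^2 —bump→ 4^2 = 16 —(−1)→ 15
15 —HB4→ 3·4 + 3 —bump→ 3·5 + 3 = 18 —(−1)→ 17
17 —HB5→ 3·5 + 2 —bump→ 3·6 + 2 = 20 —(−1)→ 19
19 —HB6→ 3·6 + 1 —bump→ 3·7 + 1 = 22 —(−1)→ 21
21 —HB7→ 3·7 —bump→ 3·8 = 24 —(−1)→ 23
23 —HB8→ 2·8 + 7 —bump→ 2·9 + 7 = 25 —(−1)→ 24
24 —HB9→ 2·9 + 6 —bump→ 2·10 + 6 = 26 —(−1)→ 25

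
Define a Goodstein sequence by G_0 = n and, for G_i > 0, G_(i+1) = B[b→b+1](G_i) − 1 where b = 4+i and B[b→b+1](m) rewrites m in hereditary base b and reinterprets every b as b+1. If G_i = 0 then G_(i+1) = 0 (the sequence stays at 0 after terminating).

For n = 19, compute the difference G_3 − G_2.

G_0=19  [base 4] 4^2 + 3  →[4↦5]→  5^2 + 3 = 28  −1 ⇒ G_1=27
G_1=27  [base 5] 5^2 + 2  →[5↦6]→  6^2 + 2 = 38  −1 ⇒ G_2=37
G_2=37  [base 6] 6^2 + 1  →[6↦7]→  7^2 + 1 = 50  −1 ⇒ G_3=49

12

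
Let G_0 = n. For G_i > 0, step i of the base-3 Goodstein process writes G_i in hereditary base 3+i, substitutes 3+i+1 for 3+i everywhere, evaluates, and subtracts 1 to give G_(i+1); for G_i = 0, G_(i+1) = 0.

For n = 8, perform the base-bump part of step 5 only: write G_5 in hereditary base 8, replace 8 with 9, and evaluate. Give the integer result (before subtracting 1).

12

8 —HB3→ 2·3 + 2 —bump→ 2·4 + 2 = 10 —(−1)→ 9
9 —HB4→ 2·4 + 1 —bump→ 2·5 + 1 = 11 —(−1)→ 10
10 —HB5→ 2·5 —bump→ 2·6 = 12 —(−1)→ 11
11 —HB6→ 6 + 5 —bump→ 7 + 5 = 12 —(−1)→ 11
11 —HB7→ 7 + 4 —bump→ 8 + 4 = 12 —(−1)→ 11
11 —HB8→ 8 + 3 —bump→ 9 + 3 = 12 —(−1)→ 11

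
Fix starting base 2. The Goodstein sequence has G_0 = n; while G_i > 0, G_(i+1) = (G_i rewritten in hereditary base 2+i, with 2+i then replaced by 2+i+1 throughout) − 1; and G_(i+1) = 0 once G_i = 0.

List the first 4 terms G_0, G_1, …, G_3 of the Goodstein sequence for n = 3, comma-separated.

3, 3, 3, 2

G_0 = 3. HB_2(3) = 2 + 1. Bump = 4. G_1 = 3.
G_1 = 3. HB_3(3) = 3. Bump = 4. G_2 = 3.
G_2 = 3. HB_4(3) = 3. Bump = 3. G_3 = 2.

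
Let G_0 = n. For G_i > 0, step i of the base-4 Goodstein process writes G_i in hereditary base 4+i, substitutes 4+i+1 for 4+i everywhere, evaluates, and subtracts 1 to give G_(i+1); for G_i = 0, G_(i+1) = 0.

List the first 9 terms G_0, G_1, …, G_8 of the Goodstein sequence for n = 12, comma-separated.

12 —HB4→ 3·4 —bump→ 3·5 = 15 —(−1)→ 14
14 —HB5→ 2·5 + 4 —bump→ 2·6 + 4 = 16 —(−1)→ 15
15 —HB6→ 2·6 + 3 —bump→ 2·7 + 3 = 17 —(−1)→ 16
16 —HB7→ 2·7 + 2 —bump→ 2·8 + 2 = 18 —(−1)→ 17
17 —HB8→ 2·8 + 1 —bump→ 2·9 + 1 = 19 —(−1)→ 18
18 —HB9→ 2·9 —bump→ 2·10 = 20 —(−1)→ 19
19 —HB10→ 10 + 9 —bump→ 11 + 9 = 20 —(−1)→ 19
19 —HB11→ 11 + 8 —bump→ 12 + 8 = 20 —(−1)→ 19

12, 14, 15, 16, 17, 18, 19, 19, 19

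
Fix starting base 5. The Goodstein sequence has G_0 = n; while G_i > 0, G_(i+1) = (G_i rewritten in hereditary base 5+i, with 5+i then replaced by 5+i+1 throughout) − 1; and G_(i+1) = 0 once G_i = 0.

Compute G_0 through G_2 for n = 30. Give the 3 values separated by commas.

30, 41, 53

[0] 30 ≡ 5^2 + 5 (base 5). Lift 6: 42. −1: 41.
[1] 41 ≡ 6^2 + 5 (base 6). Lift 7: 54. −1: 53.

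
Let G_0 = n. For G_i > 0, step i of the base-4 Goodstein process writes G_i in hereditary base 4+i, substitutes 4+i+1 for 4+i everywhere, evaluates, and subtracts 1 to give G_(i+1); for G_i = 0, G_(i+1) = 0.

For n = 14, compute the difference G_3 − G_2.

2

G_0 = 14. HB_4(14) = 3·4 + 2. Bump = 17. G_1 = 16.
G_1 = 16. HB_5(16) = 3·5 + 1. Bump = 19. G_2 = 18.
G_2 = 18. HB_6(18) = 3·6. Bump = 21. G_3 = 20.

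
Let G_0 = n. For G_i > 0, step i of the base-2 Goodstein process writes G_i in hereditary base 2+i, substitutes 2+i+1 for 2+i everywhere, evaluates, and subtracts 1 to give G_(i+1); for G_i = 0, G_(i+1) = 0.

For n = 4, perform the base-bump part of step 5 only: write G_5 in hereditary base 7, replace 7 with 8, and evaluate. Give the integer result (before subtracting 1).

140

base 2: 4 = 2^2; at 3: 3^3 = 27; next = 26
base 3: 26 = 2·3^2 + 2·3 + 2; at 4: 2·4^2 + 2·4 + 2 = 42; next = 41
base 4: 41 = 2·4^2 + 2·4 + 1; at 5: 2·5^2 + 2·5 + 1 = 61; next = 60
base 5: 60 = 2·5^2 + 2·5; at 6: 2·6^2 + 2·6 = 84; next = 83
base 6: 83 = 2·6^2 + 6 + 5; at 7: 2·7^2 + 7 + 5 = 110; next = 109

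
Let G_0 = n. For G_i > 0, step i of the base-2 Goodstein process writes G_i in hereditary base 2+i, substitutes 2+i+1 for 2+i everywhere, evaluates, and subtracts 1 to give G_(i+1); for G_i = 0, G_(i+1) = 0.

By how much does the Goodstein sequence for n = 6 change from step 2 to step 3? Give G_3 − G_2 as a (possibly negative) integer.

2868

base 2: 6 = 2^2 + 2; at 3: 3^3 + 3 = 30; next = 29
base 3: 29 = 3^3 + 2; at 4: 4^4 + 2 = 258; next = 257
base 4: 257 = 4^4 + 1; at 5: 5^5 + 1 = 3126; next = 3125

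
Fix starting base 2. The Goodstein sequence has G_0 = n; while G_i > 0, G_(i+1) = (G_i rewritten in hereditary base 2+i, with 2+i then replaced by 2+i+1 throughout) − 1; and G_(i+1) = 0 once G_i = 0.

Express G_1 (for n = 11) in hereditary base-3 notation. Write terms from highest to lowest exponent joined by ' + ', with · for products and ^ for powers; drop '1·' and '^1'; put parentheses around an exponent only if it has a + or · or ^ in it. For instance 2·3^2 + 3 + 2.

11 —HB2→ 2^(2 + 1) + 2 + 1 —bump→ 3^(3 + 1) + 3 + 1 = 85 —(−1)→ 84
84 —HB3→ 3^(3 + 1) + 3 —bump→ 4^(4 + 1) + 4 = 1028 —(−1)→ 1027

3^(3 + 1) + 3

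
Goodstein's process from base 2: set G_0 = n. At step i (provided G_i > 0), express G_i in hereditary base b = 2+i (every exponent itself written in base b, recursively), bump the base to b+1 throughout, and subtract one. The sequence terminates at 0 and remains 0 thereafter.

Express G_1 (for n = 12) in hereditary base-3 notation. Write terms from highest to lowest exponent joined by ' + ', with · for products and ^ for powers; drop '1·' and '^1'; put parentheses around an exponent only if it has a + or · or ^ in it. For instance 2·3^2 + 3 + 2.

3^(3 + 1) + 2·3^2 + 2·3 + 2

[0] 12 ≡ 2^(2 + 1) + 2^2 (base 2). Lift 3: 108. −1: 107.
[1] 107 ≡ 3^(3 + 1) + 2·3^2 + 2·3 + 2 (base 3). Lift 4: 1066. −1: 1065.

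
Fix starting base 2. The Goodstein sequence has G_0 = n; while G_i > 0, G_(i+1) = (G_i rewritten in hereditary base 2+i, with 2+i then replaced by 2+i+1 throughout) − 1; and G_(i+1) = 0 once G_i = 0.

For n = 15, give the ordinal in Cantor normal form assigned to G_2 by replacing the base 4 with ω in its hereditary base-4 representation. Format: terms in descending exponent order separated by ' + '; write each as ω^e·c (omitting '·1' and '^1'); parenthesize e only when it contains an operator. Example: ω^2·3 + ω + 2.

ω^(ω + 1) + ω^ω + 3

(0) 15|_2 = 2^(2 + 1) + 2^2 + 2 + 1 ↦ 3^(3 + 1) + 3^3 + 3 + 1|_3 = 112 ⇒ 111
(1) 111|_3 = 3^(3 + 1) + 3^3 + 3 ↦ 4^(4 + 1) + 4^4 + 4|_4 = 1284 ⇒ 1283
(2) 1283|_4 = 4^(4 + 1) + 4^4 + 3 ↦ 5^(5 + 1) + 5^5 + 3|_5 = 18753 ⇒ 18752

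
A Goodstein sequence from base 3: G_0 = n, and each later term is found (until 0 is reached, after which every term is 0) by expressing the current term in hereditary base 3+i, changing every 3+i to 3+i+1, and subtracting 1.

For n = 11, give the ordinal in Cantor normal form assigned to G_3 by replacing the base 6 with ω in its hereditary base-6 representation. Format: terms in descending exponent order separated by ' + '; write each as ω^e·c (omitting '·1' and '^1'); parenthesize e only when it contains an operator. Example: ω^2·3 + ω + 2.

ω·5 + 5

G_0=11  [base 3] 3^2 + 2  →[3↦4]→  4^2 + 2 = 18  −1 ⇒ G_1=17
G_1=17  [base 4] 4^2 + 1  →[4↦5]→  5^2 + 1 = 26  −1 ⇒ G_2=25
G_2=25  [base 5] 5^2  →[5↦6]→  6^2 = 36  −1 ⇒ G_3=35
G_3=35  [base 6] 5·6 + 5  →[6↦7]→  5·7 + 5 = 40  −1 ⇒ G_4=39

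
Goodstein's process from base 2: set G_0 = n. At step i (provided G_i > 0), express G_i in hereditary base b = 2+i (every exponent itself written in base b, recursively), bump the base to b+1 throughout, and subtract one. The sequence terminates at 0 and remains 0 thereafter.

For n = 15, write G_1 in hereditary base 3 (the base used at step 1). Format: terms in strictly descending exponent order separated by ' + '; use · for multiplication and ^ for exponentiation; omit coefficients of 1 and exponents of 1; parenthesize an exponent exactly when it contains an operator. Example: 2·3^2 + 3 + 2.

base 2: 15 = 2^(2 + 1) + 2^2 + 2 + 1; at 3: 3^(3 + 1) + 3^3 + 3 + 1 = 112; next = 111
base 3: 111 = 3^(3 + 1) + 3^3 + 3; at 4: 4^(4 + 1) + 4^4 + 4 = 1284; next = 1283

3^(3 + 1) + 3^3 + 3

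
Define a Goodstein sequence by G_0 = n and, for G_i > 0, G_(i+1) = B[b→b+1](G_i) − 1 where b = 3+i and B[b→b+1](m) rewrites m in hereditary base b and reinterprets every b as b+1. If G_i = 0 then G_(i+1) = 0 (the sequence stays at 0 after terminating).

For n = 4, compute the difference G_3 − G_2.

step 0: 4 = 3 + 1; sub 4 for 3: 4 + 1; = 5; G_1 = 5−1 = 4
step 1: 4 = 4; sub 5 for 4: 5; = 5; G_2 = 5−1 = 4
step 2: 4 = 4; sub 6 for 5: 4; = 4; G_3 = 4−1 = 3

-1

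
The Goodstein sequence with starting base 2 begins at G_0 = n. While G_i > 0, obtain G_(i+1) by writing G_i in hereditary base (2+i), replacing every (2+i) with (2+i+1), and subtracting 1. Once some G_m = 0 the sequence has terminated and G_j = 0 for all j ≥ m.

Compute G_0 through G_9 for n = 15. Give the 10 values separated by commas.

15, 111, 1283, 18752, 326593, 6588344, 150994943, 3524450280, 100077777775, 3138578427934

[0] 15 ≡ 2^(2 + 1) + 2^2 + 2 + 1 (base 2). Lift 3: 112. −1: 111.
[1] 111 ≡ 3^(3 + 1) + 3^3 + 3 (base 3). Lift 4: 1284. −1: 1283.
[2] 1283 ≡ 4^(4 + 1) + 4^4 + 3 (base 4). Lift 5: 18753. −1: 18752.
[3] 18752 ≡ 5^(5 + 1) + 5^5 + 2 (base 5). Lift 6: 326594. −1: 326593.
[4] 326593 ≡ 6^(6 + 1) + 6^6 + 1 (base 6). Lift 7: 6588345. −1: 6588344.
[5] 6588344 ≡ 7^(7 + 1) + 7^7 (base 7). Lift 8: 150994944. −1: 150994943.
[6] 150994943 ≡ 8^(8 + 1) + 7·8^7 + 7·8^6 + 7·8^5 + 7·8^4 + 7·8^3 + 7·8^2 + 7·8 + 7 (base 8). Lift 9: 3524450281. −1: 3524450280.
[7] 3524450280 ≡ 9^(9 + 1) + 7·9^7 + 7·9^6 + 7·9^5 + 7·9^4 + 7·9^3 + 7·9^2 + 7·9 + 6 (base 9). Lift 10: 100077777776. −1: 100077777775.
[8] 100077777775 ≡ 10^(10 + 1) + 7·10^7 + 7·10^6 + 7·10^5 + 7·10^4 + 7·10^3 + 7·10^2 + 7·10 + 5 (base 10). Lift 11: 3138578427935. −1: 3138578427934.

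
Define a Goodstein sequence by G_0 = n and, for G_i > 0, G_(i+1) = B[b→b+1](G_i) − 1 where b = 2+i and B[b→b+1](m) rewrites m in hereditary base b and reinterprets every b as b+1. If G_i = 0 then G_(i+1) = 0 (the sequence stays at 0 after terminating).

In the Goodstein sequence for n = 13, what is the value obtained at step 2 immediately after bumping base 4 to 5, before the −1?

base 2: 13 = 2^(2 + 1) + 2^2 + 1; at 3: 3^(3 + 1) + 3^3 + 1 = 109; next = 108
base 3: 108 = 3^(3 + 1) + 3^3; at 4: 4^(4 + 1) + 4^4 = 1280; next = 1279
base 4: 1279 = 4^(4 + 1) + 3·4^3 + 3·4^2 + 3·4 + 3; at 5: 5^(5 + 1) + 3·5^3 + 3·5^2 + 3·5 + 3 = 16093; next = 16092

16093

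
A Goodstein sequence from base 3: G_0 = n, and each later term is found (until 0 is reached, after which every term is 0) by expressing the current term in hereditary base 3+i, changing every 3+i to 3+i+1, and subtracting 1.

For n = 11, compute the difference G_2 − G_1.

8

[0] 11 ≡ 3^2 + 2 (base 3). Lift 4: 18. −1: 17.
[1] 17 ≡ 4^2 + 1 (base 4). Lift 5: 26. −1: 25.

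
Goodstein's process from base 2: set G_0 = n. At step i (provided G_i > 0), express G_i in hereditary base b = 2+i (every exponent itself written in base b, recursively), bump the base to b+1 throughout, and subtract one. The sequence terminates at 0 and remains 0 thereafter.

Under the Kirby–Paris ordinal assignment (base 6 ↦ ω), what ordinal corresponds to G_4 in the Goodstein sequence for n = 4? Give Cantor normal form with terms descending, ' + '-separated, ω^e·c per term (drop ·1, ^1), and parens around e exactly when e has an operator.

base 2: 4 = 2^2; at 3: 3^3 = 27; next = 26
base 3: 26 = 2·3^2 + 2·3 + 2; at 4: 2·4^2 + 2·4 + 2 = 42; next = 41
base 4: 41 = 2·4^2 + 2·4 + 1; at 5: 2·5^2 + 2·5 + 1 = 61; next = 60
base 5: 60 = 2·5^2 + 2·5; at 6: 2·6^2 + 2·6 = 84; next = 83
base 6: 83 = 2·6^2 + 6 + 5; at 7: 2·7^2 + 7 + 5 = 110; next = 109

ω^2·2 + ω + 5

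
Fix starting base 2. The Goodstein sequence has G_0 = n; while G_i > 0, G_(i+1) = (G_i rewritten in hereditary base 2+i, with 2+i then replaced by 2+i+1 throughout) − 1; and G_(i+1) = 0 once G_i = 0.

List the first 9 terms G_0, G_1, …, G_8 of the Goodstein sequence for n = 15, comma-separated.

15, 111, 1283, 18752, 326593, 6588344, 150994943, 3524450280, 100077777775

step 0: 15 = 2^(2 + 1) + 2^2 + 2 + 1; sub 3 for 2: 3^(3 + 1) + 3^3 + 3 + 1; = 112; G_1 = 112−1 = 111
step 1: 111 = 3^(3 + 1) + 3^3 + 3; sub 4 for 3: 4^(4 + 1) + 4^4 + 4; = 1284; G_2 = 1284−1 = 1283
step 2: 1283 = 4^(4 + 1) + 4^4 + 3; sub 5 for 4: 5^(5 + 1) + 5^5 + 3; = 18753; G_3 = 18753−1 = 18752
step 3: 18752 = 5^(5 + 1) + 5^5 + 2; sub 6 for 5: 6^(6 + 1) + 6^6 + 2; = 326594; G_4 = 326594−1 = 326593
step 4: 326593 = 6^(6 + 1) + 6^6 + 1; sub 7 for 6: 7^(7 + 1) + 7^7 + 1; = 6588345; G_5 = 6588345−1 = 6588344
step 5: 6588344 = 7^(7 + 1) + 7^7; sub 8 for 7: 8^(8 + 1) + 8^8; = 150994944; G_6 = 150994944−1 = 150994943
step 6: 150994943 = 8^(8 + 1) + 7·8^7 + 7·8^6 + 7·8^5 + 7·8^4 + 7·8^3 + 7·8^2 + 7·8 + 7; sub 9 for 8: 9^(9 + 1) + 7·9^7 + 7·9^6 + 7·9^5 + 7·9^4 + 7·9^3 + 7·9^2 + 7·9 + 7; = 3524450281; G_7 = 3524450281−1 = 3524450280
step 7: 3524450280 = 9^(9 + 1) + 7·9^7 + 7·9^6 + 7·9^5 + 7·9^4 + 7·9^3 + 7·9^2 + 7·9 + 6; sub 10 for 9: 10^(10 + 1) + 7·10^7 + 7·10^6 + 7·10^5 + 7·10^4 + 7·10^3 + 7·10^2 + 7·10 + 6; = 100077777776; G_8 = 100077777776−1 = 100077777775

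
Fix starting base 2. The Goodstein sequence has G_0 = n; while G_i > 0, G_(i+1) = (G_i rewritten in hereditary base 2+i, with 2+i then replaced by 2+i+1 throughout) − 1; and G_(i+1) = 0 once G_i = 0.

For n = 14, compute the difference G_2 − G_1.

G_0 = 14. HB_2(14) = 2^(2 + 1) + 2^2 + 2. Bump = 111. G_1 = 110.
G_1 = 110. HB_3(110) = 3^(3 + 1) + 3^3 + 2. Bump = 1282. G_2 = 1281.

1171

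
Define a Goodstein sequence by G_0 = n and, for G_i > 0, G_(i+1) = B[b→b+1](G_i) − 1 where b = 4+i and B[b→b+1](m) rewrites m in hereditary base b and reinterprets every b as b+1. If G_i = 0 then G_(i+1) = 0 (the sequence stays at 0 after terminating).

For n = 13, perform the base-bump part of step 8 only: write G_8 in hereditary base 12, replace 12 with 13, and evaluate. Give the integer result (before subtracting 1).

G_0=13  [base 4] 3·4 + 1  →[4↦5]→  3·5 + 1 = 16  −1 ⇒ G_1=15
G_1=15  [base 5] 3·5  →[5↦6]→  3·6 = 18  −1 ⇒ G_2=17
G_2=17  [base 6] 2·6 + 5  →[6↦7]→  2·7 + 5 = 19  −1 ⇒ G_3=18
G_3=18  [base 7] 2·7 + 4  →[7↦8]→  2·8 + 4 = 20  −1 ⇒ G_4=19
G_4=19  [base 8] 2·8 + 3  →[8↦9]→  2·9 + 3 = 21  −1 ⇒ G_5=20
G_5=20  [base 9] 2·9 + 2  →[9↦10]→  2·10 + 2 = 22  −1 ⇒ G_6=21
G_6=21  [base 10] 2·10 + 1  →[10↦11]→  2·11 + 1 = 23  −1 ⇒ G_7=22
G_7=22  [base 11] 2·11  →[11↦12]→  2·12 = 24  −1 ⇒ G_8=23

24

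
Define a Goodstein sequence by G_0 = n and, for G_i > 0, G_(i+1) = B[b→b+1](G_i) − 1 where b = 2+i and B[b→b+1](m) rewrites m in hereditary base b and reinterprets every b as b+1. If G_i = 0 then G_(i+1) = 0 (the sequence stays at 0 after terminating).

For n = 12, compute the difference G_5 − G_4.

(0) 12|_2 = 2^(2 + 1) + 2^2 ↦ 3^(3 + 1) + 3^3|_3 = 108 ⇒ 107
(1) 107|_3 = 3^(3 + 1) + 2·3^2 + 2·3 + 2 ↦ 4^(4 + 1) + 2·4^2 + 2·4 + 2|_4 = 1066 ⇒ 1065
(2) 1065|_4 = 4^(4 + 1) + 2·4^2 + 2·4 + 1 ↦ 5^(5 + 1) + 2·5^2 + 2·5 + 1|_5 = 15686 ⇒ 15685
(3) 15685|_5 = 5^(5 + 1) + 2·5^2 + 2·5 ↦ 6^(6 + 1) + 2·6^2 + 2·6|_6 = 280020 ⇒ 280019
(4) 280019|_6 = 6^(6 + 1) + 2·6^2 + 6 + 5 ↦ 7^(7 + 1) + 2·7^2 + 7 + 5|_7 = 5764911 ⇒ 5764910

5484891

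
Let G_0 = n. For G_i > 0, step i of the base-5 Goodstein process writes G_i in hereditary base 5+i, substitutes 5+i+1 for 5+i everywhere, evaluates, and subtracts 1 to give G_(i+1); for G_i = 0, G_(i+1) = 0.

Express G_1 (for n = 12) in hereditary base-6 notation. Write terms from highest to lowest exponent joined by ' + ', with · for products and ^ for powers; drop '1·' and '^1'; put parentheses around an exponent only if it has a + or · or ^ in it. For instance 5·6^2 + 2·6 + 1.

G_0=12  [base 5] 2·5 + 2  →[5↦6]→  2·6 + 2 = 14  −1 ⇒ G_1=13
G_1=13  [base 6] 2·6 + 1  →[6↦7]→  2·7 + 1 = 15  −1 ⇒ G_2=14

2·6 + 1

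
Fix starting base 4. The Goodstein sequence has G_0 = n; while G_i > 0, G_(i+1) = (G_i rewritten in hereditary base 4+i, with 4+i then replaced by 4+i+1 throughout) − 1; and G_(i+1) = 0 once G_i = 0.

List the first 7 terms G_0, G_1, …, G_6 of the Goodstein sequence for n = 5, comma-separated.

5, 5, 5, 4, 3, 2, 1

[0] 5 ≡ 4 + 1 (base 4). Lift 5: 6. −1: 5.
[1] 5 ≡ 5 (base 5). Lift 6: 6. −1: 5.
[2] 5 ≡ 5 (base 6). Lift 7: 5. −1: 4.
[3] 4 ≡ 4 (base 7). Lift 8: 4. −1: 3.
[4] 3 ≡ 3 (base 8). Lift 9: 3. −1: 2.
[5] 2 ≡ 2 (base 9). Lift 10: 2. −1: 1.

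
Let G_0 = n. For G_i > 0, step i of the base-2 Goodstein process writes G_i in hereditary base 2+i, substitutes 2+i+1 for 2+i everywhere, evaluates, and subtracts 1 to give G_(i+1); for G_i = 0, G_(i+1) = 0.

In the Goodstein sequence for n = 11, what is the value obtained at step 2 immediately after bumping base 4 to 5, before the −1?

(0) 11|_2 = 2^(2 + 1) + 2 + 1 ↦ 3^(3 + 1) + 3 + 1|_3 = 85 ⇒ 84
(1) 84|_3 = 3^(3 + 1) + 3 ↦ 4^(4 + 1) + 4|_4 = 1028 ⇒ 1027
(2) 1027|_4 = 4^(4 + 1) + 3 ↦ 5^(5 + 1) + 3|_5 = 15628 ⇒ 15627

15628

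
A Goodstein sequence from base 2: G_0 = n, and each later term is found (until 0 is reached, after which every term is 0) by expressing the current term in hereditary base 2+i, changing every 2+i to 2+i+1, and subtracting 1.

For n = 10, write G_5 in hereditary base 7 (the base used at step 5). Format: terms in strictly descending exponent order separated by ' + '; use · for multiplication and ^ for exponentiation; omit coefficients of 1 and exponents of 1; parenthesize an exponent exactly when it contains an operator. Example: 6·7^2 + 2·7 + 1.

5·7^7 + 5·7^5 + 5·7^4 + 5·7^3 + 5·7^2 + 5·7 + 4

G_0=10  [base 2] 2^(2 + 1) + 2  →[2↦3]→  3^(3 + 1) + 3 = 84  −1 ⇒ G_1=83
G_1=83  [base 3] 3^(3 + 1) + 2  →[3↦4]→  4^(4 + 1) + 2 = 1026  −1 ⇒ G_2=1025
G_2=1025  [base 4] 4^(4 + 1) + 1  →[4↦5]→  5^(5 + 1) + 1 = 15626  −1 ⇒ G_3=15625
G_3=15625  [base 5] 5^(5 + 1)  →[5↦6]→  6^(6 + 1) = 279936  −1 ⇒ G_4=279935
G_4=279935  [base 6] 5·6^6 + 5·6^5 + 5·6^4 + 5·6^3 + 5·6^2 + 5·6 + 5  →[6↦7]→  5·7^7 + 5·7^5 + 5·7^4 + 5·7^3 + 5·7^2 + 5·7 + 5 = 4215755  −1 ⇒ G_5=4215754
G_5=4215754  [base 7] 5·7^7 + 5·7^5 + 5·7^4 + 5·7^3 + 5·7^2 + 5·7 + 4  →[7↦8]→  5·8^8 + 5·8^5 + 5·8^4 + 5·8^3 + 5·8^2 + 5·8 + 4 = 84073324  −1 ⇒ G_6=84073323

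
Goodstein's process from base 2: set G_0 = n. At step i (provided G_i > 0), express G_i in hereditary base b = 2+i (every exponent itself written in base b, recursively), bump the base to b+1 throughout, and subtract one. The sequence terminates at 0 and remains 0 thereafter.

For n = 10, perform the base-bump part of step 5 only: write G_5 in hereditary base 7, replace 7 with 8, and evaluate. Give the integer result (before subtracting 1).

84073324

i=0: 10 = 2^(2 + 1) + 2 (b=2); 2→3: 3^(3 + 1) + 3 = 84; 84−1 = 83
i=1: 83 = 3^(3 + 1) + 2 (b=3); 3→4: 4^(4 + 1) + 2 = 1026; 1026−1 = 1025
i=2: 1025 = 4^(4 + 1) + 1 (b=4); 4→5: 5^(5 + 1) + 1 = 15626; 15626−1 = 15625
i=3: 15625 = 5^(5 + 1) (b=5); 5→6: 6^(6 + 1) = 279936; 279936−1 = 279935
i=4: 279935 = 5·6^6 + 5·6^5 + 5·6^4 + 5·6^3 + 5·6^2 + 5·6 + 5 (b=6); 6→7: 5·7^7 + 5·7^5 + 5·7^4 + 5·7^3 + 5·7^2 + 5·7 + 5 = 4215755; 4215755−1 = 4215754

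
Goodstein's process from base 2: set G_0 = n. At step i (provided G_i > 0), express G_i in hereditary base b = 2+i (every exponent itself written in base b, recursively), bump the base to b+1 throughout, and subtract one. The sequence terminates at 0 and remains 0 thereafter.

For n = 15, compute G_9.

G_0 = 15. HB_2(15) = 2^(2 + 1) + 2^2 + 2 + 1. Bump = 112. G_1 = 111.
G_1 = 111. HB_3(111) = 3^(3 + 1) + 3^3 + 3. Bump = 1284. G_2 = 1283.
G_2 = 1283. HB_4(1283) = 4^(4 + 1) + 4^4 + 3. Bump = 18753. G_3 = 18752.
G_3 = 18752. HB_5(18752) = 5^(5 + 1) + 5^5 + 2. Bump = 326594. G_4 = 326593.
G_4 = 326593. HB_6(326593) = 6^(6 + 1) + 6^6 + 1. Bump = 6588345. G_5 = 6588344.
G_5 = 6588344. HB_7(6588344) = 7^(7 + 1) + 7^7. Bump = 150994944. G_6 = 150994943.
G_6 = 150994943. HB_8(150994943) = 8^(8 + 1) + 7·8^7 + 7·8^6 + 7·8^5 + 7·8^4 + 7·8^3 + 7·8^2 + 7·8 + 7. Bump = 3524450281. G_7 = 3524450280.
G_7 = 3524450280. HB_9(3524450280) = 9^(9 + 1) + 7·9^7 + 7·9^6 + 7·9^5 + 7·9^4 + 7·9^3 + 7·9^2 + 7·9 + 6. Bump = 100077777776. G_8 = 100077777775.
G_8 = 100077777775. HB_10(100077777775) = 10^(10 + 1) + 7·10^7 + 7·10^6 + 7·10^5 + 7·10^4 + 7·10^3 + 7·10^2 + 7·10 + 5. Bump = 3138578427935. G_9 = 3138578427934.

3138578427934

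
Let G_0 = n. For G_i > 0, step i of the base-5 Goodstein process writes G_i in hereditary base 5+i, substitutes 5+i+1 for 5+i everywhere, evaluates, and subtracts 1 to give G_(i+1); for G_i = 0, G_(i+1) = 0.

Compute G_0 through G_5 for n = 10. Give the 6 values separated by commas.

step 0: 10 = 2·5; sub 6 for 5: 2·6; = 12; G_1 = 12−1 = 11
step 1: 11 = 6 + 5; sub 7 for 6: 7 + 5; = 12; G_2 = 12−1 = 11
step 2: 11 = 7 + 4; sub 8 for 7: 8 + 4; = 12; G_3 = 12−1 = 11
step 3: 11 = 8 + 3; sub 9 for 8: 9 + 3; = 12; G_4 = 12−1 = 11
step 4: 11 = 9 + 2; sub 10 for 9: 10 + 2; = 12; G_5 = 12−1 = 11

10, 11, 11, 11, 11, 11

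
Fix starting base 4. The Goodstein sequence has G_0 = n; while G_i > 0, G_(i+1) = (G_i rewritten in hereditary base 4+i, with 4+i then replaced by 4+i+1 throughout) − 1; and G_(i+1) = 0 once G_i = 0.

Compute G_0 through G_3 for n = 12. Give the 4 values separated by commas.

G_0 = 12. HB_4(12) = 3·4. Bump = 15. G_1 = 14.
G_1 = 14. HB_5(14) = 2·5 + 4. Bump = 16. G_2 = 15.
G_2 = 15. HB_6(15) = 2·6 + 3. Bump = 17. G_3 = 16.

12, 14, 15, 16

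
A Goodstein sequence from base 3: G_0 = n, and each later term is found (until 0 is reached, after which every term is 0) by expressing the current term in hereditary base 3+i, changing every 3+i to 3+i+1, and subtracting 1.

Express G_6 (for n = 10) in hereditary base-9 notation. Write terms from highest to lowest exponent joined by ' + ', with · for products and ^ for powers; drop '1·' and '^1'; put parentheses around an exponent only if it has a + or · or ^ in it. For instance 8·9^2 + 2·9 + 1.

4·9

G_0=10  [base 3] 3^2 + 1  →[3↦4]→  4^2 + 1 = 17  −1 ⇒ G_1=16
G_1=16  [base 4] 4^2  →[4↦5]→  5^2 = 25  −1 ⇒ G_2=24
G_2=24  [base 5] 4·5 + 4  →[5↦6]→  4·6 + 4 = 28  −1 ⇒ G_3=27
G_3=27  [base 6] 4·6 + 3  →[6↦7]→  4·7 + 3 = 31  −1 ⇒ G_4=30
G_4=30  [base 7] 4·7 + 2  →[7↦8]→  4·8 + 2 = 34  −1 ⇒ G_5=33
G_5=33  [base 8] 4·8 + 1  →[8↦9]→  4·9 + 1 = 37  −1 ⇒ G_6=36
G_6=36  [base 9] 4·9  →[9↦10]→  4·10 = 40  −1 ⇒ G_7=39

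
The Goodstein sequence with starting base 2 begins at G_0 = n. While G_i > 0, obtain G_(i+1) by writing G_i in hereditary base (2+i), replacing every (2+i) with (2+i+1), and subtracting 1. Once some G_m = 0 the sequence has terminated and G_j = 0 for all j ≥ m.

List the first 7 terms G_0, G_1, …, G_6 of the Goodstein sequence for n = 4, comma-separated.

4, 26, 41, 60, 83, 109, 139

G_0 = 4. HB_2(4) = 2^2. Bump = 27. G_1 = 26.
G_1 = 26. HB_3(26) = 2·3^2 + 2·3 + 2. Bump = 42. G_2 = 41.
G_2 = 41. HB_4(41) = 2·4^2 + 2·4 + 1. Bump = 61. G_3 = 60.
G_3 = 60. HB_5(60) = 2·5^2 + 2·5. Bump = 84. G_4 = 83.
G_4 = 83. HB_6(83) = 2·6^2 + 6 + 5. Bump = 110. G_5 = 109.
G_5 = 109. HB_7(109) = 2·7^2 + 7 + 4. Bump = 140. G_6 = 139.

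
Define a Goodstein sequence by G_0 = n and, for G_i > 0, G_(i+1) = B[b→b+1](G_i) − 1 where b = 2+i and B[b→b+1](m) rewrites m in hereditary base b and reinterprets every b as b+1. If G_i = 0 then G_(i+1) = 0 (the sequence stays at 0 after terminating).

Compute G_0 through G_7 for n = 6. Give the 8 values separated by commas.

base 2: 6 = 2^2 + 2; at 3: 3^3 + 3 = 30; next = 29
base 3: 29 = 3^3 + 2; at 4: 4^4 + 2 = 258; next = 257
base 4: 257 = 4^4 + 1; at 5: 5^5 + 1 = 3126; next = 3125
base 5: 3125 = 5^5; at 6: 6^6 = 46656; next = 46655
base 6: 46655 = 5·6^5 + 5·6^4 + 5·6^3 + 5·6^2 + 5·6 + 5; at 7: 5·7^5 + 5·7^4 + 5·7^3 + 5·7^2 + 5·7 + 5 = 98040; next = 98039
base 7: 98039 = 5·7^5 + 5·7^4 + 5·7^3 + 5·7^2 + 5·7 + 4; at 8: 5·8^5 + 5·8^4 + 5·8^3 + 5·8^2 + 5·8 + 4 = 187244; next = 187243
base 8: 187243 = 5·8^5 + 5·8^4 + 5·8^3 + 5·8^2 + 5·8 + 3; at 9: 5·9^5 + 5·9^4 + 5·9^3 + 5·9^2 + 5·9 + 3 = 332148; next = 332147

6, 29, 257, 3125, 46655, 98039, 187243, 332147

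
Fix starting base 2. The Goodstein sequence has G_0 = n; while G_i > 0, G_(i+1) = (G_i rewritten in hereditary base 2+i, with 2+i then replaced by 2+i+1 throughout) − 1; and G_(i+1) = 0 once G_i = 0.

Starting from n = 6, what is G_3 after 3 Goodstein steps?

G_0 = 6. HB_2(6) = 2^2 + 2. Bump = 30. G_1 = 29.
G_1 = 29. HB_3(29) = 3^3 + 2. Bump = 258. G_2 = 257.
G_2 = 257. HB_4(257) = 4^4 + 1. Bump = 3126. G_3 = 3125.

3125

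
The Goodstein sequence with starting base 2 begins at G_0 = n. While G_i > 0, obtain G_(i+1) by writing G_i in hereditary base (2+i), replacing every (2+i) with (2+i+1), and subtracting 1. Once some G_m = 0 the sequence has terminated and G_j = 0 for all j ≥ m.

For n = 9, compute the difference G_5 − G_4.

step 0: 9 = 2^(2 + 1) + 1; sub 3 for 2: 3^(3 + 1) + 1; = 82; G_1 = 82−1 = 81
step 1: 81 = 3^(3 + 1); sub 4 for 3: 4^(4 + 1); = 1024; G_2 = 1024−1 = 1023
step 2: 1023 = 3·4^4 + 3·4^3 + 3·4^2 + 3·4 + 3; sub 5 for 4: 3·5^5 + 3·5^3 + 3·5^2 + 3·5 + 3; = 9843; G_3 = 9843−1 = 9842
step 3: 9842 = 3·5^5 + 3·5^3 + 3·5^2 + 3·5 + 2; sub 6 for 5: 3·6^6 + 3·6^3 + 3·6^2 + 3·6 + 2; = 140744; G_4 = 140744−1 = 140743
step 4: 140743 = 3·6^6 + 3·6^3 + 3·6^2 + 3·6 + 1; sub 7 for 6: 3·7^7 + 3·7^3 + 3·7^2 + 3·7 + 1; = 2471827; G_5 = 2471827−1 = 2471826

2331083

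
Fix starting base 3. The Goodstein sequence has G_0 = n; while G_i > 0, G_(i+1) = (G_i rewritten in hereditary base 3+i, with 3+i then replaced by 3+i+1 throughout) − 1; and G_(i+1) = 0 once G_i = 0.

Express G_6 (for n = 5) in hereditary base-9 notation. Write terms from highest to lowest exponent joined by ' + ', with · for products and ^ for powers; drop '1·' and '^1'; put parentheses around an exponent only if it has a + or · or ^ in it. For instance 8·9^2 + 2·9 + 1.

2

(0) 5|_3 = 3 + 2 ↦ 4 + 2|_4 = 6 ⇒ 5
(1) 5|_4 = 4 + 1 ↦ 5 + 1|_5 = 6 ⇒ 5
(2) 5|_5 = 5 ↦ 6|_6 = 6 ⇒ 5
(3) 5|_6 = 5 ↦ 5|_7 = 5 ⇒ 4
(4) 4|_7 = 4 ↦ 4|_8 = 4 ⇒ 3
(5) 3|_8 = 3 ↦ 3|_9 = 3 ⇒ 2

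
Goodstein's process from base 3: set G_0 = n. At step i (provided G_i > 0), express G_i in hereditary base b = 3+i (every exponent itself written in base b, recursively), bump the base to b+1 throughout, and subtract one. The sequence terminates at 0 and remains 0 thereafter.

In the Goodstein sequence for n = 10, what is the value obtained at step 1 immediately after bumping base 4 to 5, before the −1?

step 0: 10 = 3^2 + 1; sub 4 for 3: 4^2 + 1; = 17; G_1 = 17−1 = 16
step 1: 16 = 4^2; sub 5 for 4: 5^2; = 25; G_2 = 25−1 = 24

25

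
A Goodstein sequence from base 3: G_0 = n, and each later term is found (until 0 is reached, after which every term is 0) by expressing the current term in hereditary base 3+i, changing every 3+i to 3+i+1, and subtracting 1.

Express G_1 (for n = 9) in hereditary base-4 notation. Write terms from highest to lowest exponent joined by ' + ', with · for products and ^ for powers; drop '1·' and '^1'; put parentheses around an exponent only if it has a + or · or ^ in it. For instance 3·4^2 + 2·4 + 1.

3·4 + 3

[0] 9 ≡ 3^2 (base 3). Lift 4: 16. −1: 15.
[1] 15 ≡ 3·4 + 3 (base 4). Lift 5: 18. −1: 17.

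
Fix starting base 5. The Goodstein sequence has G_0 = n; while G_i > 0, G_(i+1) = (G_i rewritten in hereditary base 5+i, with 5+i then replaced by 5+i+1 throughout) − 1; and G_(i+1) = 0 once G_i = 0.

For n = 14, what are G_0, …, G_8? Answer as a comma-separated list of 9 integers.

14, 15, 16, 17, 18, 19, 19, 19, 19

14 —HB5→ 2·5 + 4 —bump→ 2·6 + 4 = 16 —(−1)→ 15
15 —HB6→ 2·6 + 3 —bump→ 2·7 + 3 = 17 —(−1)→ 16
16 —HB7→ 2·7 + 2 —bump→ 2·8 + 2 = 18 —(−1)→ 17
17 —HB8→ 2·8 + 1 —bump→ 2·9 + 1 = 19 —(−1)→ 18
18 —HB9→ 2·9 —bump→ 2·10 = 20 —(−1)→ 19
19 —HB10→ 10 + 9 —bump→ 11 + 9 = 20 —(−1)→ 19
19 —HB11→ 11 + 8 —bump→ 12 + 8 = 20 —(−1)→ 19
19 —HB12→ 12 + 7 —bump→ 13 + 7 = 20 —(−1)→ 19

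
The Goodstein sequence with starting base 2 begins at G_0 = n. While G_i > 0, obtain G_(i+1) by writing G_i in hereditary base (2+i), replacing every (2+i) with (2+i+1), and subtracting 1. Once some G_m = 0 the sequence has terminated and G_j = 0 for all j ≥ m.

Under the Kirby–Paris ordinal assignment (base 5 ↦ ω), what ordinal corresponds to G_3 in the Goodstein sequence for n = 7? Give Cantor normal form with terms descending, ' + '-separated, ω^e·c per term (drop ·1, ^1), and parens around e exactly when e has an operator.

ω^ω + 2

i=0: 7 = 2^2 + 2 + 1 (b=2); 2→3: 3^3 + 3 + 1 = 31; 31−1 = 30
i=1: 30 = 3^3 + 3 (b=3); 3→4: 4^4 + 4 = 260; 260−1 = 259
i=2: 259 = 4^4 + 3 (b=4); 4→5: 5^5 + 3 = 3128; 3128−1 = 3127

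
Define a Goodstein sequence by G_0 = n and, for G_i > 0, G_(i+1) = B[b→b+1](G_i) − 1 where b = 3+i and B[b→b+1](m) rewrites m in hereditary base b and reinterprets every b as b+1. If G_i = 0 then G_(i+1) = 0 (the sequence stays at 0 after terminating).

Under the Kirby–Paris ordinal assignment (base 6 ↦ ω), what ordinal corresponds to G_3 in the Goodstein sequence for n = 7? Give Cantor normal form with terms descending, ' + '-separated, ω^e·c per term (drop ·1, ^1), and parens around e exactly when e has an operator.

G_0=7  [base 3] 2·3 + 1  →[3↦4]→  2·4 + 1 = 9  −1 ⇒ G_1=8
G_1=8  [base 4] 2·4  →[4↦5]→  2·5 = 10  −1 ⇒ G_2=9
G_2=9  [base 5] 5 + 4  →[5↦6]→  6 + 4 = 10  −1 ⇒ G_3=9

ω + 3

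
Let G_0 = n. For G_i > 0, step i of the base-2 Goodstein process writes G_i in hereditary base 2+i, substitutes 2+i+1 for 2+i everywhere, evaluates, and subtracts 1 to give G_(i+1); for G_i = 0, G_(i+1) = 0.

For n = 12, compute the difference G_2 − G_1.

[0] 12 ≡ 2^(2 + 1) + 2^2 (base 2). Lift 3: 108. −1: 107.
[1] 107 ≡ 3^(3 + 1) + 2·3^2 + 2·3 + 2 (base 3). Lift 4: 1066. −1: 1065.

958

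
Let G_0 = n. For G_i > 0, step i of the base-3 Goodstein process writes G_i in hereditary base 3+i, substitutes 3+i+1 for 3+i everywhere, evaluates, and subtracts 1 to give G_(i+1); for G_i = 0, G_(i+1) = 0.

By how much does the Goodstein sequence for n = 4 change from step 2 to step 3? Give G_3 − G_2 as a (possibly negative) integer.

step 0: 4 = 3 + 1; sub 4 for 3: 4 + 1; = 5; G_1 = 5−1 = 4
step 1: 4 = 4; sub 5 for 4: 5; = 5; G_2 = 5−1 = 4
step 2: 4 = 4; sub 6 for 5: 4; = 4; G_3 = 4−1 = 3

-1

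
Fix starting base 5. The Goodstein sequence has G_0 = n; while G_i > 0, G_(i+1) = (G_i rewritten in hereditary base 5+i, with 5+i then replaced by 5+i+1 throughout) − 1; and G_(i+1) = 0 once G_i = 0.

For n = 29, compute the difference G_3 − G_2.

i=0: 29 = 5^2 + 4 (b=5); 5→6: 6^2 + 4 = 40; 40−1 = 39
i=1: 39 = 6^2 + 3 (b=6); 6→7: 7^2 + 3 = 52; 52−1 = 51
i=2: 51 = 7^2 + 2 (b=7); 7→8: 8^2 + 2 = 66; 66−1 = 65

14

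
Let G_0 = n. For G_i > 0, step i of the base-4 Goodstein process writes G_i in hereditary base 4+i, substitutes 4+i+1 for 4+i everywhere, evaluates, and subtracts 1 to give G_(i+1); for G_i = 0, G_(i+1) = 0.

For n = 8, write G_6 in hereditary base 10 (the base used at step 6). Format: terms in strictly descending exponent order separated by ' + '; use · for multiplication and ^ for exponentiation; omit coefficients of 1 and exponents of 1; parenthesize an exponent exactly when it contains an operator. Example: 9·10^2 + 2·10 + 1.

base 4: 8 = 2·4; at 5: 2·5 = 10; next = 9
base 5: 9 = 5 + 4; at 6: 6 + 4 = 10; next = 9
base 6: 9 = 6 + 3; at 7: 7 + 3 = 10; next = 9
base 7: 9 = 7 + 2; at 8: 8 + 2 = 10; next = 9
base 8: 9 = 8 + 1; at 9: 9 + 1 = 10; next = 9
base 9: 9 = 9; at 10: 10 = 10; next = 9

9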